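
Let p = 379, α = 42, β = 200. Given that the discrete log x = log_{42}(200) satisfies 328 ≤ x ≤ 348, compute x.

339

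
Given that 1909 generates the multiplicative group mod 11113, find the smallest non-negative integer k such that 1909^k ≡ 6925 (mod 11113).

Baby-step giant-step with m = ceil(sqrt(11112)) = 106.
Baby table (1909^j mod 11113 for j=0..105):
  0:1  1:1909  2:10330  3:5508  4:1874  5:10193  6:10687  7:9128
  8:168  9:9548  10:1812  11:2965  12:3668  13:1022  14:6223  15:11023
  16:5998  17:3792  18:4365  19:9148  20:5009  21:5001  22:842  23:7106
  24:7494  25:3615  26:10975  27:3270  28:8037  29:6693  30:8100  31:4717
  32:3223  33:7218  34:10155  35:4823  36:5543  37:2011  38:5014  39:3433
  40:8040  41:1307  42:5751  43:10128  44:8845  45:4458  46:8877  47:9981
  48:6047  49:8429  50:10450  51:1215  52:7931  53:4373  54:2194  55:9858
  56:4613  57:4721  58:10859  59:4086  60:9961  61:1206  62:1863  63:307
  64:8187  65:4105  66:1780  67:8555  68:6498  69:2574  70:1820  71:7124
  72:8517  73:634  74:10102  75:3663  76:2590  77:10138  78:5709  79:7741
  80:8392  81:6495  82:7960  83:4169  84:1713  85:2895  86:3394  87:267
  88:9618  89:2086  90:3720  91:273  92:9959  93:8501  94:3429  95:404
  96:4439  97:5945  98:2632  99:1412  100:6162  101:5704  102:9309  103:1194
  104:1181  105:9703
Giant step factor: 1909^(-106) ≡ 4101 (mod 11113).
Scan 6925·4101^i mod 11113 for i = 0, 1, …:
  i=0: 6925   i=1: 5710   i=2: 1619   i=3: 5058
  i=4: 6000   i=5: 1818   i=6: 9908   i=7: 3580
  i=8: 1307
Match at i=8, j=41: k = 8·106 + 41 = 889.

889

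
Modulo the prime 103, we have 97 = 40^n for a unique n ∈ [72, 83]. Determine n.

80

Compute 40^72 mod 103 = 100, then multiply by 40 repeatedly:
  40^72=100  40^73=86  40^74=41  40^75=95  40^76=92
  40^77=75  40^78=13  40^79=5  40^80=97
Found 97 at exponent 80.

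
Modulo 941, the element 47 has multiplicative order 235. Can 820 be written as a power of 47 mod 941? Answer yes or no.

820 ∈ ⟨47⟩ iff 820^235 ≡ 1 (mod 941), since |⟨47⟩| = 235.
820^235 mod 941 = 1.
Since 1 = 1, 820 lies in the subgroup.

yes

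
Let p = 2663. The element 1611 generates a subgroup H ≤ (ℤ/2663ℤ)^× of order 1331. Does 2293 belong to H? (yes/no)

2293 ∈ ⟨1611⟩ iff 2293^1331 ≡ 1 (mod 2663), since |⟨1611⟩| = 1331.
2293^1331 mod 2663 = 1.
Since 1 = 1, 2293 lies in the subgroup.

yes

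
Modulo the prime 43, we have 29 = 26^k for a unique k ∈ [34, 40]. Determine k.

37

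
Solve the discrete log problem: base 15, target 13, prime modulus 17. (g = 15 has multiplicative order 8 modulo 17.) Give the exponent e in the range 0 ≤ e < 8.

6

Successive powers of 15 modulo 17:
  15^0=1  15^1=15  15^2=4  15^3=9  15^4=16  15^5=2
  15^6=13
So 15^6 ≡ 13 (mod 17), giving e = 6.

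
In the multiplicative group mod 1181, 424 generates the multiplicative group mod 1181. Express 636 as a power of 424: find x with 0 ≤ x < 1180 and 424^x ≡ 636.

483

Baby-step giant-step with m = ceil(sqrt(1180)) = 35.
Baby table (424^j mod 1181 for j=0..34):
  0:1  1:424  2:264  3:922  4:17  5:122  6:945  7:321
  8:289  9:893  10:712  11:733  12:189  13:1009  14:294  15:651
  16:851  17:619  18:274  19:438  20:295  21:1075  22:1115  23:360
  24:291  25:560  26:59  27:215  28:223  29:72  30:1003  31:112
  32:248  33:43  34:517
Giant step factor: 424^(-35) ≡ 771 (mod 1181).
Scan 636·771^i mod 1181 for i = 0, 1, …:
  i=0: 636   i=1: 241   i=2: 394   i=3: 257
  i=4: 920   i=5: 720   i=6: 50   i=7: 758
  i=8: 1004   i=9: 529   i=10: 414   i=11: 324
  i=12: 613   i=13: 223
Match at i=13, j=28: x = 13·35 + 28 = 483.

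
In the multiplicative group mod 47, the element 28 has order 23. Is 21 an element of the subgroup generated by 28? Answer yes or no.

yes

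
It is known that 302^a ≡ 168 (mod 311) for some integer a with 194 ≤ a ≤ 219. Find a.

210

Compute 302^194 mod 311 = 25, then multiply by 302 repeatedly:
  302^194=25  302^195=86  302^196=159  302^197=124  302^198=128
  302^199=92  302^200=105  302^201=299  302^202=108  302^203=272
  302^204=40  302^205=262  302^206=130  302^207=74  302^208=267
  302^209=85  302^210=168
Found 168 at exponent 210.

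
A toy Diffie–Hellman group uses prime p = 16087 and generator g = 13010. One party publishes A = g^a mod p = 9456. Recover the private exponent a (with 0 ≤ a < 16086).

10736

Baby-step giant-step with m = ceil(sqrt(16086)) = 127.
Baby table (13010^j mod 16087 for j=0..126):
  0:1  1:13010  2:8773  3:15552  4:5321  5:3849  6:12746  7:664
  8:16008  9:1778  10:14761  11:10091  12:13990  13:1582  14:6547  15:11892
  16:6241  17:4321  18:8232  19:7161  20:4793  21:3718  22:13658  23:9665
  24:5658  25:12555  26:9239  27:13413  28:7441  29:11931  30:14934  31:8641
  32:3454  33:5549  34:10121  35:2115  36:7380  37:6584  38:10652  39:9102
  40:613  41:12065  42:4791  43:9872  44:12199  45:10735  46:11103  47:4857
  48:15921  49:12085  50:7599  51:8375  52:1499  53:4546  54:7648  55:2385
  56:13114  57:10505  58:10985  59:14029  60:10275  61:10867  62:7114  63:4629
  64:9649  65:6629  66:883  67:1712  68:8712  69:10205  70:1039  71:4310
  72:9905  73:7180  74:10678  75:9535  76:3493  77:14242  78:14441  79:13424
  80:5768  81:11912  82:9049  83:2824  84:13619  85:972  86:1338  87:1246
  88:10851  89:8085  90:9044  91:2122  92:1928  93:3647  94:6907  95:14175
  96:11469  97:4765  98:9439  99:9319  100:8558  101:1453  102:1305  103:6265
  104:10908  105:9653  106:10408  107:3801  108:15659  109:13909  110:9514  111:3762
  112:6966  113:9589  114:14292  115:5374  116:1638  117:11192  118:4483  119:8455
  120:12731  121:14645  122:13109  123:9803  124:15381  125:617  126:15844
Giant step factor: 13010^(-127) ≡ 12456 (mod 16087).
Scan 9456·12456^i mod 16087 for i = 0, 1, …:
  i=0: 9456   i=1: 11009   i=2: 2516   i=3: 1820
  i=4: 3337   i=5: 12951   i=6: 13307   i=7: 7631
  i=8: 9740   i=9: 9373     …   i=83: 13670
  i=84: 8712
Match at i=84, j=68: a = 84·127 + 68 = 10736.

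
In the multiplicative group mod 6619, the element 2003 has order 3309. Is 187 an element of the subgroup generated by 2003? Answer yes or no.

no

187 ∈ ⟨2003⟩ iff 187^3309 ≡ 1 (mod 6619), since |⟨2003⟩| = 3309.
187^3309 mod 6619 = 6618.
Since 6618 ≠ 1, 187 does not lie in the subgroup.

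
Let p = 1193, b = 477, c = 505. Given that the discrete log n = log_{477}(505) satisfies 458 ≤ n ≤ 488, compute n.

481

Compute 477^458 mod 1193 = 95, then multiply by 477 repeatedly:
  477^458=95  477^459=1174  477^460=481  477^461=381  477^462=401
  477^463=397  477^464=875  477^465=1018  477^466=35  477^467=1186
  477^468=240  477^469=1145  477^470=964  477^471=523  477^472=134
  477^473=689  477^474=578  477^475=123  477^476=214  477^477=673
  477^478=104  477^479=695  477^480=1054  477^481=505
Found 505 at exponent 481.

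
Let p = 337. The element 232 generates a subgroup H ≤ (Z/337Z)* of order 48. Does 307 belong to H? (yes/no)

yes

307 ∈ ⟨232⟩ iff 307^48 ≡ 1 (mod 337), since |⟨232⟩| = 48.
307^48 mod 337 = 1.
Since 1 = 1, 307 lies in the subgroup.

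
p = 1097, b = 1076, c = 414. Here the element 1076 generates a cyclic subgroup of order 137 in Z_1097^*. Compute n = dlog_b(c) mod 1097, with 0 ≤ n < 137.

20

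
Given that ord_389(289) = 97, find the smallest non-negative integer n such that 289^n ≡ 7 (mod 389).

51

Baby-step giant-step with m = ceil(sqrt(97)) = 10.
Baby table (289^j mod 389 for j=0..9):
  0:1  1:289  2:275  3:119  4:159  5:49  6:157  7:249
  8:385  9:11
Giant step factor: 289^(-10) ≡ 180 (mod 389).
Scan 7·180^i mod 389 for i = 0, 1, …:
  i=0: 7   i=1: 93   i=2: 13   i=3: 6
  i=4: 302   i=5: 289
Match at i=5, j=1: n = 5·10 + 1 = 51.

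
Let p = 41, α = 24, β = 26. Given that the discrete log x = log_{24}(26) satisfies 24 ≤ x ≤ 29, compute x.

29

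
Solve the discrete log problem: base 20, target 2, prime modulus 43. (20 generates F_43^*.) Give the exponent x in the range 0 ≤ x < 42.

3

Baby-step giant-step with m = ceil(sqrt(42)) = 7.
Baby table (20^j mod 43 for j=0..6):
  0:1  1:20  2:13  3:2  4:40  5:26  6:4
Giant step factor: 20^(-7) ≡ 7 (mod 43).
Scan 2·7^i mod 43 for i = 0, 1, …:
  i=0: 2
Match at i=0, j=3: x = 0·7 + 3 = 3.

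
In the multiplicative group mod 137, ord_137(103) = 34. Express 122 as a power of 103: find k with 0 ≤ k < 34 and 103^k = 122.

Successive powers of 103 modulo 137:
  103^0=1  103^1=103  103^2=60  103^3=15  103^4=38  103^5=78
  103^6=88  103^7=22  103^8=74  103^9=87  103^10=56  103^11=14
  103^12=72  103^13=18  103^14=73  103^15=121  103^16=133  103^17=136
  103^18=34  103^19=77  103^20=122
So 103^20 ≡ 122 (mod 137), giving k = 20.

20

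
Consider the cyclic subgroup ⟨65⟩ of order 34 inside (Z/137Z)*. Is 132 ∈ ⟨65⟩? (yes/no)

no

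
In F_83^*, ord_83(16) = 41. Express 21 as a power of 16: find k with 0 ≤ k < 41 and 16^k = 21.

Successive powers of 16 modulo 83:
  16^0=1  16^1=16  16^2=7  16^3=29  16^4=49  16^5=37
  16^6=11  16^7=10  16^8=77  16^9=70  16^10=41  16^11=75
  16^12=38  16^13=27  16^14=17  16^15=23  16^16=36  16^17=78
  16^18=3  16^19=48  16^20=21
So 16^20 ≡ 21 (mod 83), giving k = 20.

20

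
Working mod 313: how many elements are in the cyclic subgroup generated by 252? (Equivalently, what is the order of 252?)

104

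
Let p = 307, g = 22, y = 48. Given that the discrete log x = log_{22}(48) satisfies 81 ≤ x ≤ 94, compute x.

93

Compute 22^81 mod 307 = 283, then multiply by 22 repeatedly:
  22^81=283  22^82=86  22^83=50  22^84=179  22^85=254
  22^86=62  22^87=136  22^88=229  22^89=126  22^90=9
  22^91=198  22^92=58  22^93=48
Found 48 at exponent 93.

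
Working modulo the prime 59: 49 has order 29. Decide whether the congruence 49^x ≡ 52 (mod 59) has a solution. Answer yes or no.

no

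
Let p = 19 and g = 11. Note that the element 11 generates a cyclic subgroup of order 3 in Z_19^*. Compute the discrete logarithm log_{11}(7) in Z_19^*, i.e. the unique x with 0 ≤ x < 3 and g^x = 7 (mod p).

2

Successive powers of 11 modulo 19:
  11^0=1  11^1=11  11^2=7
So 11^2 ≡ 7 (mod 19), giving x = 2.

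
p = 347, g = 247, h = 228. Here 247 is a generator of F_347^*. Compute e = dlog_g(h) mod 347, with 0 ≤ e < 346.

139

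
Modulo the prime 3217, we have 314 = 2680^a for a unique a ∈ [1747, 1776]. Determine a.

1765

Compute 2680^1747 mod 3217 = 736, then multiply by 2680 repeatedly:
  2680^1747=736  2680^1748=459  2680^1749=1226  2680^1750=1123  2680^1751=1745
  2680^1752=2299  2680^1753=765  2680^1754=971  2680^1755=2944  2680^1756=1836
  2680^1757=1687  2680^1758=1275  2680^1759=546  2680^1760=2762  2680^1761=3060
  2680^1762=667  2680^1763=2125  2680^1764=910  2680^1765=314
Found 314 at exponent 1765.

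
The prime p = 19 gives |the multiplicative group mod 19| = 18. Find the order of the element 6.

The order of 6 must divide p − 1 = 18 = 2 · 3^2.
Divisors: 1, 2, 3, 6, 9, 18.
Check each in increasing order: 6^1 ≡ 6;  6^2 ≡ 17;  6^3 ≡ 7;  6^6 ≡ 11;  6^9 ≡ 1.
Smallest exponent giving 1 is 9.

9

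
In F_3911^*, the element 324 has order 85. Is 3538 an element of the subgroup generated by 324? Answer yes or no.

no

3538 ∈ ⟨324⟩ iff 3538^85 ≡ 1 (mod 3911), since |⟨324⟩| = 85.
3538^85 mod 3911 = 3506.
Since 3506 ≠ 1, 3538 does not lie in the subgroup.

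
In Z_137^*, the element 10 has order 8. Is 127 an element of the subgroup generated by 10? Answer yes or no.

⟨10⟩ has order 8; its elements mod 137 are {1, 10, 37, 41, 96, 100, 127, 136}.
127 is in this set.

yes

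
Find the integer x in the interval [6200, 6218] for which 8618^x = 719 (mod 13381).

6207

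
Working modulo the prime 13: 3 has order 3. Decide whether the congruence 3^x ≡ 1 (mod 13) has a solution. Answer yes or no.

⟨3⟩ has order 3; its elements mod 13 are {1, 3, 9}.
1 is in this set.

yes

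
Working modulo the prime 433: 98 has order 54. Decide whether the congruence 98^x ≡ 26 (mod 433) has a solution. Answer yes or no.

yes

26 ∈ ⟨98⟩ iff 26^54 ≡ 1 (mod 433), since |⟨98⟩| = 54.
26^54 mod 433 = 1.
Since 1 = 1, 26 lies in the subgroup.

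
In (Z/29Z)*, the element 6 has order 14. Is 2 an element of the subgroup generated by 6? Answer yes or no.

no

2 ∈ ⟨6⟩ iff 2^14 ≡ 1 (mod 29), since |⟨6⟩| = 14.
2^14 mod 29 = 28.
Since 28 ≠ 1, 2 does not lie in the subgroup.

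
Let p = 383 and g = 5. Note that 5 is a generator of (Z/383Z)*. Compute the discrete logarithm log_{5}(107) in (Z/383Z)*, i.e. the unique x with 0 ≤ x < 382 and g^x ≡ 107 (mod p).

Baby-step giant-step with m = ceil(sqrt(382)) = 20.
Baby table (5^j mod 383 for j=0..19):
  0:1  1:5  2:25  3:125  4:242  5:61  6:305  7:376
  8:348  9:208  10:274  11:221  12:339  13:163  14:49  15:245
  16:76  17:380  18:368  19:308
Giant step factor: 5^(-20) ≡ 48 (mod 383).
Scan 107·48^i mod 383 for i = 0, 1, …:
  i=0: 107   i=1: 157   i=2: 259   i=3: 176
  i=4: 22   i=5: 290   i=6: 132   i=7: 208
Match at i=7, j=9: x = 7·20 + 9 = 149.

149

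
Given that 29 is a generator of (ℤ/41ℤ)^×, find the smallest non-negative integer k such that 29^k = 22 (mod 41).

27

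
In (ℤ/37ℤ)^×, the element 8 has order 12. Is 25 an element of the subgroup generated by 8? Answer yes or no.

no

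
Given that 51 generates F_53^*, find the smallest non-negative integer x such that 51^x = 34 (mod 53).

Baby-step giant-step with m = ceil(sqrt(52)) = 8.
Baby table (51^j mod 53 for j=0..7):
  0:1  1:51  2:4  3:45  4:16  5:21  6:11  7:31
Giant step factor: 51^(-8) ≡ 47 (mod 53).
Scan 34·47^i mod 53 for i = 0, 1, …:
  i=0: 34   i=1: 8   i=2: 5   i=3: 23
  i=4: 21
Match at i=4, j=5: x = 4·8 + 5 = 37.

37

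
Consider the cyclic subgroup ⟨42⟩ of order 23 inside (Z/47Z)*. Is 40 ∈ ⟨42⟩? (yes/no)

no

⟨42⟩ has order 23; its elements mod 47 are {1, 2, 3, 4, 6, 7, 8, 9, 12, 14, 16, 17, 18, 21, 24, 25, 27, 28, 32, 34, 36, 37, 42}.
40 is not in this set.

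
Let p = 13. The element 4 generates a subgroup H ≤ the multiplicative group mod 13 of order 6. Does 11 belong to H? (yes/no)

⟨4⟩ has order 6; its elements mod 13 are {1, 3, 4, 9, 10, 12}.
11 is not in this set.

no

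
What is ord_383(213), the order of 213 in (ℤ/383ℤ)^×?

191

The order of 213 must divide p − 1 = 382 = 2 · 191.
Divisors: 1, 2, 191, 382.
Check each in increasing order: 213^1 ≡ 213;  213^2 ≡ 175;  213^191 ≡ 1.
Smallest exponent giving 1 is 191.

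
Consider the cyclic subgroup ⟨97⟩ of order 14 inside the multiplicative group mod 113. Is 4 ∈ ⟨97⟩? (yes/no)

⟨97⟩ has order 14; its elements mod 113 are {1, 4, 7, 16, 28, 30, 49, 64, 83, 85, 97, 106, 109, 112}.
4 is in this set.

yes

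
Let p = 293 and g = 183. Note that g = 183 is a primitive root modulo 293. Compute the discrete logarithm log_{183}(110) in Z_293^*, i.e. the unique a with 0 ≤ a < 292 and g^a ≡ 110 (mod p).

147

Baby-step giant-step with m = ceil(sqrt(292)) = 18.
Baby table (183^j mod 293 for j=0..17):
  0:1  1:183  2:87  3:99  4:244  5:116  6:132  7:130
  8:57  9:176  10:271  11:76  12:137  13:166  14:199  15:85
  16:26  17:70
Giant step factor: 183^(-18) ≡ 25 (mod 293).
Scan 110·25^i mod 293 for i = 0, 1, …:
  i=0: 110   i=1: 113   i=2: 188   i=3: 12
  i=4: 7   i=5: 175   i=6: 273   i=7: 86
  i=8: 99
Match at i=8, j=3: a = 8·18 + 3 = 147.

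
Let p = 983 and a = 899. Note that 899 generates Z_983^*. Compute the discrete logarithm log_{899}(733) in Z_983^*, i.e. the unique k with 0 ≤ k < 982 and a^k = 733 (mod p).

408

Baby-step giant-step with m = ceil(sqrt(982)) = 32.
Baby table (899^j mod 983 for j=0..31):
  0:1  1:899  2:175  3:45  4:152  5:11  6:59  7:942
  8:495  9:689  10:121  11:649  12:532  13:530  14:698  15:348
  16:258  17:937  18:915  19:797  20:879  21:872  22:477  23:235
  24:903  25:822  26:745  27:332  28:619  29:103  30:195  31:331
Giant step factor: 899^(-32) ≡ 165 (mod 983).
Scan 733·165^i mod 983 for i = 0, 1, …:
  i=0: 733   i=1: 36   i=2: 42   i=3: 49
  i=4: 221   i=5: 94   i=6: 765   i=7: 401
  i=8: 304   i=9: 27   i=10: 523   i=11: 774
  i=12: 903
Match at i=12, j=24: k = 12·32 + 24 = 408.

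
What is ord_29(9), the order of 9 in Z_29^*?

14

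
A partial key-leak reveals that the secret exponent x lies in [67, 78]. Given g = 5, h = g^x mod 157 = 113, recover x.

76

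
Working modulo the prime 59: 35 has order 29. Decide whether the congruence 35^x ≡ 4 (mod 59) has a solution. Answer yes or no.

yes

4 ∈ ⟨35⟩ iff 4^29 ≡ 1 (mod 59), since |⟨35⟩| = 29.
4^29 mod 59 = 1.
Since 1 = 1, 4 lies in the subgroup.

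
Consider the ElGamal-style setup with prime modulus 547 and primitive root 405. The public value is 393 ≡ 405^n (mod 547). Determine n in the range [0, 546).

501

Baby-step giant-step with m = ceil(sqrt(546)) = 24.
Baby table (405^j mod 547 for j=0..23):
  0:1  1:405  2:472  3:257  4:155  5:417  6:409  7:451
  8:504  9:89  10:490  11:436  12:446  13:120  14:464  15:299
  16:208  17:2  18:263  19:397  20:514  21:310  22:287  23:271
Giant step factor: 405^(-24) ≡ 396 (mod 547).
Scan 393·396^i mod 547 for i = 0, 1, …:
  i=0: 393   i=1: 280   i=2: 386   i=3: 243
  i=4: 503   i=5: 80   i=6: 501   i=7: 382
  i=8: 300   i=9: 101     …   i=19: 103
  i=20: 310
Match at i=20, j=21: n = 20·24 + 21 = 501.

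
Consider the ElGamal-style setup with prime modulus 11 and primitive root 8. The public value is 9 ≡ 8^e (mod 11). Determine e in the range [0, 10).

Successive powers of 8 modulo 11:
  8^0=1  8^1=8  8^2=9
So 8^2 ≡ 9 (mod 11), giving e = 2.

2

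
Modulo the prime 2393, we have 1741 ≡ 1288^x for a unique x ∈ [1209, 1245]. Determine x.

Compute 1288^1209 mod 2393 = 558, then multiply by 1288 repeatedly:
  1288^1209=558  1288^1210=804  1288^1211=1776  1288^1212=2173  1288^1213=1407
  1288^1214=715  1288^1215=2008  1288^1216=1864  1288^1217=653  1288^1218=1121
  1288^1219=869  1288^1220=1741
Found 1741 at exponent 1220.

1220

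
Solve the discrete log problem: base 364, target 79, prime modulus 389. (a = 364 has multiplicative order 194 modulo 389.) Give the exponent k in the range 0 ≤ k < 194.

Baby-step giant-step with m = ceil(sqrt(194)) = 14.
Baby table (364^j mod 389 for j=0..13):
  0:1  1:364  2:236  3:324  4:69  5:220  6:335  7:183
  8:93  9:9  10:164  11:179  12:193  13:232
Giant step factor: 364^(-14) ≡ 289 (mod 389).
Scan 79·289^i mod 389 for i = 0, 1, …:
  i=0: 79   i=1: 269   i=2: 330   i=3: 65
  i=4: 113   i=5: 370   i=6: 344   i=7: 221
  i=8: 73   i=9: 91   i=10: 236
Match at i=10, j=2: k = 10·14 + 2 = 142.

142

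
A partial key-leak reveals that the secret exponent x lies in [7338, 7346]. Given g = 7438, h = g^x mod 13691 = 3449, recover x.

Compute 7438^7338 mod 13691 = 3449, then multiply by 7438 repeatedly:
  7438^7338=3449
Found 3449 at exponent 7338.

7338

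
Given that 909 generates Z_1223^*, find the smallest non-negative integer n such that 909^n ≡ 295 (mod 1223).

573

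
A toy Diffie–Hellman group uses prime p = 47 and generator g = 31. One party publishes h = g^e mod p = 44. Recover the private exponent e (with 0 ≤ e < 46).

Baby-step giant-step with m = ceil(sqrt(46)) = 7.
Baby table (31^j mod 47 for j=0..6):
  0:1  1:31  2:21  3:40  4:18  5:41  6:2
Giant step factor: 31^(-7) ≡ 22 (mod 47).
Scan 44·22^i mod 47 for i = 0, 1, …:
  i=0: 44   i=1: 28   i=2: 5   i=3: 16
  i=4: 23   i=5: 36   i=6: 40
Match at i=6, j=3: e = 6·7 + 3 = 45.

45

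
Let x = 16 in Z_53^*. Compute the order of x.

13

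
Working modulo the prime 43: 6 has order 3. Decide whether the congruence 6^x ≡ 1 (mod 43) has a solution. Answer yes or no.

yes

⟨6⟩ has order 3; its elements mod 43 are {1, 6, 36}.
1 is in this set.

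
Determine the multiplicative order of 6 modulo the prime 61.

The order of 6 must divide p − 1 = 60 = 2^2 · 3 · 5.
Divisors: 1, 2, 3, 4, 5, 6, 10, 12, 15, 20, 30, 60.
Check each in increasing order: 6^1 ≡ 6;  6^2 ≡ 36;  6^3 ≡ 33;  6^4 ≡ 15;  6^5 ≡ 29;  6^6 ≡ 52;  6^10 ≡ 48;  6^12 ≡ 20;  6^15 ≡ 50;  6^20 ≡ 47;  6^30 ≡ 60;  6^60 ≡ 1.
Smallest exponent giving 1 is 60.

60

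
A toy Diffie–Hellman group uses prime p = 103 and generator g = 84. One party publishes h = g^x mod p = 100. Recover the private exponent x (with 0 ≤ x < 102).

Baby-step giant-step with m = ceil(sqrt(102)) = 11.
Baby table (84^j mod 103 for j=0..10):
  0:1  1:84  2:52  3:42  4:26  5:21  6:13  7:62
  8:58  9:31  10:29
Giant step factor: 84^(-11) ≡ 20 (mod 103).
Scan 100·20^i mod 103 for i = 0, 1, …:
  i=0: 100   i=1: 43   i=2: 36   i=3: 102
  i=4: 83   i=5: 12   i=6: 34   i=7: 62
Match at i=7, j=7: x = 7·11 + 7 = 84.

84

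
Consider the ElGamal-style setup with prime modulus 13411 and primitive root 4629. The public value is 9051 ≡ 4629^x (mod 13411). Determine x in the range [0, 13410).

Baby-step giant-step with m = ceil(sqrt(13410)) = 116.
Baby table (4629^j mod 13411 for j=0..115):
  0:1  1:4629  2:10274  3:2940  4:10506  5:3988  6:6916  7:2107
  8:3506  9:1964  10:12109  11:7992  12:7430  13:7666  14:408  15:11092
  16:7560  17:5941  18:8339  19:4373  20:5418  21:1352  22:8882  23:10063
  24:5224  25:1863  26:554  27:2965  28:5532  29:6029  30:13361  31:9948
  32:9329  33:521  34:11140  35:1765  36:2886  37:1938  38:12454  39:9088
  40:11456  41:2730  42:4008  43:5619  44:6422  45:8662  46:10919  47:11403
  48:12202  49:9337  50:10731  51:12866  52:11874  53:6468  54:7020  55:727
  56:12533  57:12682  58:5031  59:7003  60:2500  61:12218  62:2935  63:772
  64:6262  65:5627  66:3221  67:10388  68:7617  69:1574  70:3873  71:11021
  72:765  73:681  74:764  75:9463  76:3901  77:6523  78:6806  79:2535
  80:13301  81:428  82:9795  83:11875  84:11097  85:3883  86:3667  87:9628
  88:3259  89:11947  90:9110  91:6006  92:771  93:1633  94:8764  95:281
  96:13293  97:3629  98:8069  99:1766  100:7515  101:12212  102:1983  103:6183
  104:2033  105:9646  106:6115  107:9125  108:8386  109:7360  110:5500  111:5422
  112:6457  113:9745  114:8412  115:7015
Giant step factor: 4629^(-116) ≡ 1550 (mod 13411).
Scan 9051·1550^i mod 13411 for i = 0, 1, …:
  i=0: 9051   i=1: 1144   i=2: 2948   i=3: 9660
  i=4: 6324   i=5: 12170   i=6: 7634   i=7: 4198
  i=8: 2565   i=9: 6094     …   i=15: 7404
  i=16: 9795
Match at i=16, j=82: x = 16·116 + 82 = 1938.

1938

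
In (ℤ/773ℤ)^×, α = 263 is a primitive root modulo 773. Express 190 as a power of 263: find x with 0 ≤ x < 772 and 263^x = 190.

Baby-step giant-step with m = ceil(sqrt(772)) = 28.
Baby table (263^j mod 773 for j=0..27):
  0:1  1:263  2:372  3:438  4:17  5:606  6:140  7:489
  8:289  9:253  10:61  11:583  12:275  13:436  14:264  15:635
  16:37  17:455  18:623  19:746  20:629  21:5  22:542  23:314
  24:644  25:85  26:711  27:700
Giant step factor: 263^(-28) ≡ 227 (mod 773).
Scan 190·227^i mod 773 for i = 0, 1, …:
  i=0: 190   i=1: 615   i=2: 465   i=3: 427
  i=4: 304   i=5: 211   i=6: 744   i=7: 374
  i=8: 641   i=9: 183     …   i=13: 602
  i=14: 606
Match at i=14, j=5: x = 14·28 + 5 = 397.

397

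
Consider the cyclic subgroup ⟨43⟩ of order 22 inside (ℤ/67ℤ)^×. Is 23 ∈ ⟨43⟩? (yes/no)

no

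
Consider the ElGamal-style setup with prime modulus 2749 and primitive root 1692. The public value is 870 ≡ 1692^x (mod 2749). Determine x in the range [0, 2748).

123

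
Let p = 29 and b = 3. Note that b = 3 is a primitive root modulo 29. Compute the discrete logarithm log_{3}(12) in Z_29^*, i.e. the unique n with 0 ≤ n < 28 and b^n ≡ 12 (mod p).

7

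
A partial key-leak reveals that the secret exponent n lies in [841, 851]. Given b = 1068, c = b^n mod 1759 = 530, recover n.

842

Compute 1068^841 mod 1759 = 768, then multiply by 1068 repeatedly:
  1068^841=768  1068^842=530
Found 530 at exponent 842.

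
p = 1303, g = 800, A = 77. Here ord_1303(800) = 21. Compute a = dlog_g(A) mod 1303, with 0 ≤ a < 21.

8

Successive powers of 800 modulo 1303:
  800^0=1  800^1=800  800^2=227  800^3=483  800^4=712  800^5=189
  800^6=52  800^7=1207  800^8=77
So 800^8 ≡ 77 (mod 1303), giving a = 8.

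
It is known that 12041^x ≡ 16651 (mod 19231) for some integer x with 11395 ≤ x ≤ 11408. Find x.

11405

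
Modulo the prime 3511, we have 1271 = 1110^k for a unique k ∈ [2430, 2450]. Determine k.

2438

Compute 1110^2430 mod 3511 = 1955, then multiply by 1110 repeatedly:
  1110^2430=1955  1110^2431=252  1110^2432=2351  1110^2433=937  1110^2434=814
  1110^2435=1213  1110^2436=1717  1110^2437=2908  1110^2438=1271
Found 1271 at exponent 2438.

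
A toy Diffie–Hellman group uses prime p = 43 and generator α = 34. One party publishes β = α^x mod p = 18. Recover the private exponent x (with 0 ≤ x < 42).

25

Baby-step giant-step with m = ceil(sqrt(42)) = 7.
Baby table (34^j mod 43 for j=0..6):
  0:1  1:34  2:38  3:2  4:25  5:33  6:4
Giant step factor: 34^(-7) ≡ 37 (mod 43).
Scan 18·37^i mod 43 for i = 0, 1, …:
  i=0: 18   i=1: 21   i=2: 3   i=3: 25
Match at i=3, j=4: x = 3·7 + 4 = 25.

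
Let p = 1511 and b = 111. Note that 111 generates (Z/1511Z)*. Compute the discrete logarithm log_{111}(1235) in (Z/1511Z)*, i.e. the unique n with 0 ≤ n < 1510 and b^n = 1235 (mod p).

1200

Baby-step giant-step with m = ceil(sqrt(1510)) = 39.
Baby table (111^j mod 1511 for j=0..38):
  0:1  1:111  2:233  3:176  4:1404  5:211  6:756  7:811
  8:872  9:88  10:702  11:861  12:378  13:1161  14:436  15:44
  16:351  17:1186  18:189  19:1336  20:218  21:22  22:931  23:593
  24:850  25:668  26:109  27:11  28:1221  29:1052  30:425  31:334
  32:810  33:761  34:1366  35:526  36:968  37:167  38:405
Giant step factor: 111^(-39) ≡ 1374 (mod 1511).
Scan 1235·1374^i mod 1511 for i = 0, 1, …:
  i=0: 1235   i=1: 37   i=2: 975   i=3: 904
  i=4: 54   i=5: 157   i=6: 1156   i=7: 283
  i=8: 515   i=9: 462     …   i=29: 791
  i=30: 425
Match at i=30, j=30: n = 30·39 + 30 = 1200.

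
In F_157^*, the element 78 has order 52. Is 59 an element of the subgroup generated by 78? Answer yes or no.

59 ∈ ⟨78⟩ iff 59^52 ≡ 1 (mod 157), since |⟨78⟩| = 52.
59^52 mod 157 = 1.
Since 1 = 1, 59 lies in the subgroup.

yes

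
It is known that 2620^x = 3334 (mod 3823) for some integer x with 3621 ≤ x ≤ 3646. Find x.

3633

Compute 2620^3621 mod 3823 = 527, then multiply by 2620 repeatedly:
  2620^3621=527  2620^3622=637  2620^3623=2112  2620^3624=1559  2620^3625=1616
  2620^3626=1859  2620^3627=78  2620^3628=1741  2620^3629=581  2620^3630=666
  2620^3631=1632  2620^3632=1726  2620^3633=3334
Found 3334 at exponent 3633.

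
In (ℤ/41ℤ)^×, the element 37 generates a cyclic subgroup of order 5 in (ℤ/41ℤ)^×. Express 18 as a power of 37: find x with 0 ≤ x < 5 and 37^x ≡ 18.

3

Successive powers of 37 modulo 41:
  37^0=1  37^1=37  37^2=16  37^3=18
So 37^3 ≡ 18 (mod 41), giving x = 3.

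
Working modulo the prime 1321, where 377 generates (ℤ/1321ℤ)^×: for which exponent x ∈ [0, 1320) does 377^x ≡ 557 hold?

973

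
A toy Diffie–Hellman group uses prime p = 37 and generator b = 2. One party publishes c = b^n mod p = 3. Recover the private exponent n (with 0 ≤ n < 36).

26

Successive powers of 2 modulo 37:
  2^0=1  2^1=2  2^2=4  2^3=8  2^4=16  2^5=32
  2^6=27  2^7=17  2^8=34  2^9=31  2^10=25  2^11=13
  2^12=26  2^13=15  2^14=30  2^15=23  2^16=9  2^17=18
  2^18=36  2^19=35  2^20=33  2^21=29  2^22=21  2^23=5
  2^24=10  2^25=20  2^26=3
So 2^26 ≡ 3 (mod 37), giving n = 26.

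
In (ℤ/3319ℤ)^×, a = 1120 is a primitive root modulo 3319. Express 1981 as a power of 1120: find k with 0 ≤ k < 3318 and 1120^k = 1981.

1909

Baby-step giant-step with m = ceil(sqrt(3318)) = 58.
Baby table (1120^j mod 3319 for j=0..57):
  0:1  1:1120  2:3137  3:1938  4:3253  5:2417  6:2055  7:1533
  8:1037  9:3109  10:449  11:1711  12:1257  13:584  14:237  15:3239
  16:13  17:1284  18:953  19:1961  20:2461  21:1550  22:163  23:15
  24:205  25:589  26:2518  27:2329  28:3065  29:954  30:3081  31:2279
  32:169  33:97  34:2432  35:2260  36:2122  37:236  38:2119  39:195
  40:2665  41:1019  42:2863  43:406  44:17  45:2445  46:225  47:3075
  48:2197  49:1261  50:1745  51:2828  52:1034  53:3068  54:995  55:2535
  56:1455  57:3290
Giant step factor: 1120^(-58) ≡ 2342 (mod 3319).
Scan 1981·2342^i mod 3319 for i = 0, 1, …:
  i=0: 1981   i=1: 2859   i=2: 1355   i=3: 446
  i=4: 2366   i=5: 1761   i=6: 2064   i=7: 1424
  i=8: 2732   i=9: 2631     …   i=31: 1016
  i=32: 3068
Match at i=32, j=53: k = 32·58 + 53 = 1909.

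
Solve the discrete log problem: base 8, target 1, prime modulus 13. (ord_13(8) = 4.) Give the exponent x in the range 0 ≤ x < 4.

0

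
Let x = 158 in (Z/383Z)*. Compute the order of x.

The order of 158 must divide p − 1 = 382 = 2 · 191.
Divisors: 1, 2, 191, 382.
Check each in increasing order: 158^1 ≡ 158;  158^2 ≡ 69;  158^191 ≡ 382;  158^382 ≡ 1.
Smallest exponent giving 1 is 382.

382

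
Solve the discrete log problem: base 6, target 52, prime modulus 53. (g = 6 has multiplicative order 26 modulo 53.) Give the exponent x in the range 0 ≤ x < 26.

Successive powers of 6 modulo 53:
  6^0=1  6^1=6  6^2=36  6^3=4  6^4=24  6^5=38
  6^6=16  6^7=43  6^8=46  6^9=11  6^10=13  6^11=25
  6^12=44  6^13=52
So 6^13 ≡ 52 (mod 53), giving x = 13.

13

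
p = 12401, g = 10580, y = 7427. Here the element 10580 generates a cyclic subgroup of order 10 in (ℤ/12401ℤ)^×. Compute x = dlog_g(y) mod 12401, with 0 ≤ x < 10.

7

Successive powers of 10580 modulo 12401:
  10580^0=1  10580^1=10580  10580^2=4974  10580^3=7477  10580^4=681  10580^5=12400
  10580^6=1821  10580^7=7427
So 10580^7 ≡ 7427 (mod 12401), giving x = 7.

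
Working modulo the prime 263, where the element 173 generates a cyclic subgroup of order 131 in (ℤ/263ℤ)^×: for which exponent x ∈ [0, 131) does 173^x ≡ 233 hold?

58

Baby-step giant-step with m = ceil(sqrt(131)) = 12.
Baby table (173^j mod 263 for j=0..11):
  0:1  1:173  2:210  3:36  4:179  5:196  6:244  7:132
  8:218  9:105  10:18  11:221
Giant step factor: 173^(-12) ≡ 51 (mod 263).
Scan 233·51^i mod 263 for i = 0, 1, …:
  i=0: 233   i=1: 48   i=2: 81   i=3: 186
  i=4: 18
Match at i=4, j=10: x = 4·12 + 10 = 58.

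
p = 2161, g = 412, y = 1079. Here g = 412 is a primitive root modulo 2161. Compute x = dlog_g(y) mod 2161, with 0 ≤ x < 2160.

Baby-step giant-step with m = ceil(sqrt(2160)) = 47.
Baby table (412^j mod 2161 for j=0..46):
  0:1  1:412  2:1186  3:246  4:1946  5:21  6:8  7:1135
  8:844  9:1968  10:441  11:168  12:64  13:436  14:269  15:617
  16:1367  17:1344  18:512  19:1327  20:2152  21:614  22:131  23:2108
  24:1935  25:1972  26:2089  27:590  28:1048  29:1737  30:353  31:649
  32:1585  33:398  34:1901  35:930  36:663  37:870  38:1875  39:1023
  40:81  41:957  42:982  43:477  44:2034  45:1701  46:648
Giant step factor: 412^(-47) ≡ 1612 (mod 2161).
Scan 1079·1612^i mod 2161 for i = 0, 1, …:
  i=0: 1079   i=1: 1904   i=2: 628   i=3: 988
  i=4: 2160   i=5: 549   i=6: 1139   i=7: 1379
  i=8: 1440   i=9: 366     …   i=25: 1593
  i=26: 648
Match at i=26, j=46: x = 26·47 + 46 = 1268.

1268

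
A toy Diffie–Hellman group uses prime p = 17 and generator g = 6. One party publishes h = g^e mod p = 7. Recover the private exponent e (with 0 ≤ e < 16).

5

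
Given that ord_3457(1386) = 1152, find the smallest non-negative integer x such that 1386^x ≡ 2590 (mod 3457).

256

Baby-step giant-step with m = ceil(sqrt(1152)) = 34.
Baby table (1386^j mod 3457 for j=0..33):
  0:1  1:1386  2:2361  3:2024  4:1637  5:1090  6:31  7:1482
  8:594  9:518  10:2349  11:2677  12:961  13:1001  14:1129  15:2230
  16:222  17:19  18:2135  19:3375  20:429  21:3447  22:3425  23:589
  24:502  25:915  26:2928  27:3147  28:2465  29:974  30:1734  31:709
  32:886  33:761
Giant step factor: 1386^(-34) ≡ 2011 (mod 3457).
Scan 2590·2011^i mod 3457 for i = 0, 1, …:
  i=0: 2590   i=1: 2248   i=2: 2429   i=3: 3435
  i=4: 699   i=5: 2147   i=6: 3281   i=7: 2135
Match at i=7, j=18: x = 7·34 + 18 = 256.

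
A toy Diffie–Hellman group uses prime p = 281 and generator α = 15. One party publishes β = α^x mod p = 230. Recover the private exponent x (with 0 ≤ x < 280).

81

Baby-step giant-step with m = ceil(sqrt(280)) = 17.
Baby table (15^j mod 281 for j=0..16):
  0:1  1:15  2:225  3:3  4:45  5:113  6:9  7:135
  8:58  9:27  10:124  11:174  12:81  13:91  14:241  15:243
  16:273
Giant step factor: 15^(-17) ≡ 96 (mod 281).
Scan 230·96^i mod 281 for i = 0, 1, …:
  i=0: 230   i=1: 162   i=2: 97   i=3: 39
  i=4: 91
Match at i=4, j=13: x = 4·17 + 13 = 81.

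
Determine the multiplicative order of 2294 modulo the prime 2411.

The order of 2294 must divide p − 1 = 2410 = 2 · 5 · 241.
Divisors: 1, 2, 5, 10, 241, 482, 1205, 2410.
Check each in increasing order: 2294^1 ≡ 2294;  2294^2 ≡ 1634;  2294^5 ≡ 1185;  2294^10 ≡ 1023;  2294^241 ≡ 2040;  2294^482 ≡ 214;  2294^1205 ≡ 1.
Smallest exponent giving 1 is 1205.

1205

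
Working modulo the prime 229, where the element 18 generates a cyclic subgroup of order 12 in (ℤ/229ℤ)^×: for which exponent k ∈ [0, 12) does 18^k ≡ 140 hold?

11

Successive powers of 18 modulo 229:
  18^0=1  18^1=18  18^2=95  18^3=107  18^4=94  18^5=89
  18^6=228  18^7=211  18^8=134  18^9=122  18^10=135  18^11=140
So 18^11 ≡ 140 (mod 229), giving k = 11.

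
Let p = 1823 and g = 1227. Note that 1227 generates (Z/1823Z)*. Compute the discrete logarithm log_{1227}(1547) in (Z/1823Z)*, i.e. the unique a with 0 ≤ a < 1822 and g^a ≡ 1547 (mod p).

860

Baby-step giant-step with m = ceil(sqrt(1822)) = 43.
Baby table (1227^j mod 1823 for j=0..42):
  0:1  1:1227  2:1554  3:1723  4:1264  5:1378  6:885  7:1210
  8:748  9:827  10:1141  11:1766  12:1158  13:749  14:231  15:872
  16:1666  17:599  18:304  19:1116  20:259  21:591  22:1426  23:1445
  24:1059  25:1417  26:1340  27:1657  28:494  29:902  30:193  31:1644
  32:950  33:753  34:1493  35:1619  36:1266  37:186  38:347  39:1010
  40:1453  41:1760  42:1088
Giant step factor: 1227^(-43) ≡ 449 (mod 1823).
Scan 1547·449^i mod 1823 for i = 0, 1, …:
  i=0: 1547   i=1: 40   i=2: 1553   i=3: 911
  i=4: 687   i=5: 376   i=6: 1108   i=7: 1636
  i=8: 1718   i=9: 253     …   i=19: 540
  i=20: 1
Match at i=20, j=0: a = 20·43 + 0 = 860.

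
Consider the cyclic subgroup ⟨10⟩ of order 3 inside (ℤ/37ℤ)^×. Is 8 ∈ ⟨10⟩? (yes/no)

no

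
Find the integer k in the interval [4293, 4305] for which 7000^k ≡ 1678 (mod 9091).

Compute 7000^4293 mod 9091 = 4044, then multiply by 7000 repeatedly:
  7000^4293=4044  7000^4294=7717  7000^4295=278  7000^4296=526  7000^4297=145
  7000^4298=5899  7000^4299=1678
Found 1678 at exponent 4299.

4299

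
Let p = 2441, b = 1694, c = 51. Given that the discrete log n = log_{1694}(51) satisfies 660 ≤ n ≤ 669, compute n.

668

Compute 1694^660 mod 2441 = 762, then multiply by 1694 repeatedly:
  1694^660=762  1694^661=1980  1694^662=186  1694^663=195  1694^664=795
  1694^665=1739  1694^666=2020  1694^667=2039  1694^668=51
Found 51 at exponent 668.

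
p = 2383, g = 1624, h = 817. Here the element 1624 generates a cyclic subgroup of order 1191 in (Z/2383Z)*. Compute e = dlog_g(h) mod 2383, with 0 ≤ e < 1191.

Baby-step giant-step with m = ceil(sqrt(1191)) = 35.
Baby table (1624^j mod 2383 for j=0..34):
  0:1  1:1624  2:1778  3:1659  4:1426  5:1931  6:2299  7:1798
  8:777  9:1241  10:1749  11:2223  12:2290  13:1480  14:1456  15:608
  16:830  17:1525  18:663  19:1979  20:1612  21:1354  22:1770  23:582
  24:1500  25:574  26:423  27:648  28:1449  29:1155  30:299  31:1827
  32:213  33:377  34:2200
Giant step factor: 1624^(-35) ≡ 1748 (mod 2383).
Scan 817·1748^i mod 2383 for i = 0, 1, …:
  i=0: 817   i=1: 699   i=2: 1756   i=3: 184
  i=4: 2310   i=5: 1078   i=6: 1774   i=7: 669
  i=8: 1742   i=9: 1925   i=10: 104   i=11: 684
  i=12: 1749
Match at i=12, j=10: e = 12·35 + 10 = 430.

430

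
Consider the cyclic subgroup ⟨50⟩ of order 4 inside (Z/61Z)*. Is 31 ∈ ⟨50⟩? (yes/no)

31 ∈ ⟨50⟩ iff 31^4 ≡ 1 (mod 61), since |⟨50⟩| = 4.
31^4 mod 61 = 42.
Since 42 ≠ 1, 31 does not lie in the subgroup.

no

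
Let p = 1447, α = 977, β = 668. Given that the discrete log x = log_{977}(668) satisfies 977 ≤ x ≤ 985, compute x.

982

Compute 977^977 mod 1447 = 1326, then multiply by 977 repeatedly:
  977^977=1326  977^978=437  977^979=84  977^980=1036  977^981=719
  977^982=668
Found 668 at exponent 982.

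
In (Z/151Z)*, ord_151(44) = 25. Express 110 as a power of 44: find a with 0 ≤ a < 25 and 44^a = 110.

14

Successive powers of 44 modulo 151:
  44^0=1  44^1=44  44^2=124  44^3=20  44^4=125  44^5=64
  44^6=98  44^7=84  44^8=72  44^9=148  44^10=19  44^11=81
  44^12=91  44^13=78  44^14=110
So 44^14 ≡ 110 (mod 151), giving a = 14.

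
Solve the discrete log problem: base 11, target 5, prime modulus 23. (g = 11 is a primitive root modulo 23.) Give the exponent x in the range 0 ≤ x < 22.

5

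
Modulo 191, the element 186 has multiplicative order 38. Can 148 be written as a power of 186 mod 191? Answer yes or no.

no

148 ∈ ⟨186⟩ iff 148^38 ≡ 1 (mod 191), since |⟨186⟩| = 38.
148^38 mod 191 = 109.
Since 109 ≠ 1, 148 does not lie in the subgroup.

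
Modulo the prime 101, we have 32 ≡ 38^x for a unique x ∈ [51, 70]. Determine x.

65

Compute 38^51 mod 101 = 63, then multiply by 38 repeatedly:
  38^51=63  38^52=71  38^53=72  38^54=9  38^55=39
  38^56=68  38^57=59  38^58=20  38^59=53  38^60=95
  38^61=75  38^62=22  38^63=28  38^64=54  38^65=32
Found 32 at exponent 65.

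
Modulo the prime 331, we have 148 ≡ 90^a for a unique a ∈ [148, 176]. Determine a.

149

Compute 90^148 mod 331 = 9, then multiply by 90 repeatedly:
  90^148=9  90^149=148
Found 148 at exponent 149.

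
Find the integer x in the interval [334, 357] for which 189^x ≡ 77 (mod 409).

Compute 189^334 mod 409 = 18, then multiply by 189 repeatedly:
  189^334=18  189^335=130  189^336=30  189^337=353  189^338=50
  189^339=43  189^340=356  189^341=208  189^342=48  189^343=74
  189^344=80  189^345=396  189^346=406  189^347=251  189^348=404
  189^349=282  189^350=128  189^351=61  189^352=77
Found 77 at exponent 352.

352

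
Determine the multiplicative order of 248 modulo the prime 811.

405

The order of 248 must divide p − 1 = 810 = 2 · 3^4 · 5.
Divisors: 1, 2, 3, 5, 6, 9, 10, 15, 18, 27, 30, 45, 54, 81, 90, 135, 162, 270, 405, 810.
Check each in increasing order: 248^1 ≡ 248;  248^2 ≡ 679;  248^3 ≡ 515;  248^5 ≡ 144;  248^6 ≡ 28;  248^9 ≡ 633;  248^10 ≡ 461;  248^15 ≡ 693;  248^18 ≡ 55;  248^27 ≡ 753;  248^30 ≡ 137;  248^45 ≡ 54;  248^54 ≡ 120;  248^81 ≡ 339;  248^90 ≡ 483;  248^135 ≡ 130;  248^162 ≡ 570;  248^270 ≡ 680;  248^405 ≡ 1.
Smallest exponent giving 1 is 405.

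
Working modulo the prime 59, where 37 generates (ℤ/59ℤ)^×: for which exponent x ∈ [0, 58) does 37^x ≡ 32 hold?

Baby-step giant-step with m = ceil(sqrt(58)) = 8.
Baby table (37^j mod 59 for j=0..7):
  0:1  1:37  2:12  3:31  4:26  5:18  6:17  7:39
Giant step factor: 37^(-8) ≡ 35 (mod 59).
Scan 32·35^i mod 59 for i = 0, 1, …:
  i=0: 32   i=1: 58   i=2: 24   i=3: 14
  i=4: 18
Match at i=4, j=5: x = 4·8 + 5 = 37.

37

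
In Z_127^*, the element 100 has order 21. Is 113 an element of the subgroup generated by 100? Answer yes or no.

113 ∈ ⟨100⟩ iff 113^21 ≡ 1 (mod 127), since |⟨100⟩| = 21.
113^21 mod 127 = 19.
Since 19 ≠ 1, 113 does not lie in the subgroup.

no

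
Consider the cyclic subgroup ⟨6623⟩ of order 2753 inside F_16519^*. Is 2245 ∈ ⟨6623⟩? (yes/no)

no

2245 ∈ ⟨6623⟩ iff 2245^2753 ≡ 1 (mod 16519), since |⟨6623⟩| = 2753.
2245^2753 mod 16519 = 16518.
Since 16518 ≠ 1, 2245 does not lie in the subgroup.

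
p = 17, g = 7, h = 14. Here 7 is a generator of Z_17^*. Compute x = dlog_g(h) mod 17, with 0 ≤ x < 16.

11

Successive powers of 7 modulo 17:
  7^0=1  7^1=7  7^2=15  7^3=3  7^4=4  7^5=11
  7^6=9  7^7=12  7^8=16  7^9=10  7^10=2  7^11=14
So 7^11 ≡ 14 (mod 17), giving x = 11.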